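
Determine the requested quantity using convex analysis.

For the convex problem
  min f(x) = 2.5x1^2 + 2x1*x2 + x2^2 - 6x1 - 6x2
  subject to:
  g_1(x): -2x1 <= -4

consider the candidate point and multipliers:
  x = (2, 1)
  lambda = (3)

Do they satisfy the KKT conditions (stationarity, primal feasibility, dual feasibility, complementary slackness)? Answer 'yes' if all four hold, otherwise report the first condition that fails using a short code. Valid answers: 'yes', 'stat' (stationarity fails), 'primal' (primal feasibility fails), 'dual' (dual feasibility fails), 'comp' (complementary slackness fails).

Gradient of f: grad f(x) = Q x + c = (6, 0)
Constraint values g_i(x) = a_i^T x - b_i:
  g_1((2, 1)) = 0
Stationarity residual: grad f(x) + sum_i lambda_i a_i = (0, 0)
  -> stationarity OK
Primal feasibility (all g_i <= 0): OK
Dual feasibility (all lambda_i >= 0): OK
Complementary slackness (lambda_i * g_i(x) = 0 for all i): OK

Verdict: yes, KKT holds.

yes


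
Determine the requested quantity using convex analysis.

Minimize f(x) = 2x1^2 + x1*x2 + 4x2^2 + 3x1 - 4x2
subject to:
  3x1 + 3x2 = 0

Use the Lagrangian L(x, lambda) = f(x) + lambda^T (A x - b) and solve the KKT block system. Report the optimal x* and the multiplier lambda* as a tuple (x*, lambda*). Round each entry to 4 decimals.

Form the Lagrangian:
  L(x, lambda) = (1/2) x^T Q x + c^T x + lambda^T (A x - b)
Stationarity (grad_x L = 0): Q x + c + A^T lambda = 0.
Primal feasibility: A x = b.

This gives the KKT block system:
  [ Q   A^T ] [ x     ]   [-c ]
  [ A    0  ] [ lambda ] = [ b ]

Solving the linear system:
  x*      = (-0.7, 0.7)
  lambda* = (-0.3)
  f(x*)   = -2.45

x* = (-0.7, 0.7), lambda* = (-0.3)


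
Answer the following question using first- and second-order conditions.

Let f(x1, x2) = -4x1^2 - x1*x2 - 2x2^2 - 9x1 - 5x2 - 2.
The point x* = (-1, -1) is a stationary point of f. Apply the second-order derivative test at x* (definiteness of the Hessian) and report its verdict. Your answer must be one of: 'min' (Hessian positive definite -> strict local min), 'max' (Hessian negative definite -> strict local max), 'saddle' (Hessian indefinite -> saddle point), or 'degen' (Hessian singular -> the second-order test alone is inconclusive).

Compute the Hessian H = grad^2 f:
  H = [[-8, -1], [-1, -4]]
Verify stationarity: grad f(x*) = H x* + g = (0, 0).
Eigenvalues of H: -8.2361, -3.7639.
Both eigenvalues < 0, so H is negative definite -> x* is a strict local max.

max


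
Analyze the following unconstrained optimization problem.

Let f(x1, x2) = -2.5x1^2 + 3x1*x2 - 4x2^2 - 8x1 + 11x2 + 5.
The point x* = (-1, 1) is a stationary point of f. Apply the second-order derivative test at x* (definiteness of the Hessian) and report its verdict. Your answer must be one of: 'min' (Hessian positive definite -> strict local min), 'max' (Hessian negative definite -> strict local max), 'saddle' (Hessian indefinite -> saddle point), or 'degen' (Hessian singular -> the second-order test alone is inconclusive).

Compute the Hessian H = grad^2 f:
  H = [[-5, 3], [3, -8]]
Verify stationarity: grad f(x*) = H x* + g = (0, 0).
Eigenvalues of H: -9.8541, -3.1459.
Both eigenvalues < 0, so H is negative definite -> x* is a strict local max.

max


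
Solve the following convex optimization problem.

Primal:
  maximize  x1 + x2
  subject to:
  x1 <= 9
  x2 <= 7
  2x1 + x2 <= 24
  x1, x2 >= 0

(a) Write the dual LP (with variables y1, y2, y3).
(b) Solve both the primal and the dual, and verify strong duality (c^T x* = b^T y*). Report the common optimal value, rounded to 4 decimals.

The standard primal-dual pair for 'max c^T x s.t. A x <= b, x >= 0' is:
  Dual:  min b^T y  s.t.  A^T y >= c,  y >= 0.

So the dual LP is:
  minimize  9y1 + 7y2 + 24y3
  subject to:
    y1 + 2y3 >= 1
    y2 + y3 >= 1
    y1, y2, y3 >= 0

Solving the primal: x* = (8.5, 7).
  primal value c^T x* = 15.5.
Solving the dual: y* = (0, 0.5, 0.5).
  dual value b^T y* = 15.5.
Strong duality: c^T x* = b^T y*. Confirmed.

15.5


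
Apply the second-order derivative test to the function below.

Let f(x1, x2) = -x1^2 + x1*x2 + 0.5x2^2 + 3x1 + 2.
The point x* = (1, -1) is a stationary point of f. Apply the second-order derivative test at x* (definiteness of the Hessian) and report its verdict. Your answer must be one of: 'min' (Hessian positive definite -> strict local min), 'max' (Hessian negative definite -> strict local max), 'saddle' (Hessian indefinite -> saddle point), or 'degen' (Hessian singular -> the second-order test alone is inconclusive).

Compute the Hessian H = grad^2 f:
  H = [[-2, 1], [1, 1]]
Verify stationarity: grad f(x*) = H x* + g = (0, 0).
Eigenvalues of H: -2.3028, 1.3028.
Eigenvalues have mixed signs, so H is indefinite -> x* is a saddle point.

saddle


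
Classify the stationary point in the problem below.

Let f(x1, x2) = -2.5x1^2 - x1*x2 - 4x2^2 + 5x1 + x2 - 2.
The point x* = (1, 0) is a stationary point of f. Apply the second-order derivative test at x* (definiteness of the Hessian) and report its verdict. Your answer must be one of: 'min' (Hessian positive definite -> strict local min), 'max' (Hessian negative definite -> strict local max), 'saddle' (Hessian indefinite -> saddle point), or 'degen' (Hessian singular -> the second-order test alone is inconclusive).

Compute the Hessian H = grad^2 f:
  H = [[-5, -1], [-1, -8]]
Verify stationarity: grad f(x*) = H x* + g = (0, 0).
Eigenvalues of H: -8.3028, -4.6972.
Both eigenvalues < 0, so H is negative definite -> x* is a strict local max.

max


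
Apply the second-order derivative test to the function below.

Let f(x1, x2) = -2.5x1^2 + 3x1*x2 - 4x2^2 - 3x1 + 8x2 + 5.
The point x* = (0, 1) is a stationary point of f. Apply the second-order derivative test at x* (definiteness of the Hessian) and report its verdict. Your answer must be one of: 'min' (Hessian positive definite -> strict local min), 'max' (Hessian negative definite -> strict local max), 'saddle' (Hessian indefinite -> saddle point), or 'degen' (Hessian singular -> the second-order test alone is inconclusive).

Compute the Hessian H = grad^2 f:
  H = [[-5, 3], [3, -8]]
Verify stationarity: grad f(x*) = H x* + g = (0, 0).
Eigenvalues of H: -9.8541, -3.1459.
Both eigenvalues < 0, so H is negative definite -> x* is a strict local max.

max


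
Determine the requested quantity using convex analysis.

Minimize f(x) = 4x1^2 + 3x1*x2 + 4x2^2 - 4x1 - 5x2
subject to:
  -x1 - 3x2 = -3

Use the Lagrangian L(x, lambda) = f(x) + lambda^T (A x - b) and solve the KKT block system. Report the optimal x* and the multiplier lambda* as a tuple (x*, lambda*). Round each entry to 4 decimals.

Form the Lagrangian:
  L(x, lambda) = (1/2) x^T Q x + c^T x + lambda^T (A x - b)
Stationarity (grad_x L = 0): Q x + c + A^T lambda = 0.
Primal feasibility: A x = b.

This gives the KKT block system:
  [ Q   A^T ] [ x     ]   [-c ]
  [ A    0  ] [ lambda ] = [ b ]

Solving the linear system:
  x*      = (0.2903, 0.9032)
  lambda* = (1.0323)
  f(x*)   = -1.2903

x* = (0.2903, 0.9032), lambda* = (1.0323)


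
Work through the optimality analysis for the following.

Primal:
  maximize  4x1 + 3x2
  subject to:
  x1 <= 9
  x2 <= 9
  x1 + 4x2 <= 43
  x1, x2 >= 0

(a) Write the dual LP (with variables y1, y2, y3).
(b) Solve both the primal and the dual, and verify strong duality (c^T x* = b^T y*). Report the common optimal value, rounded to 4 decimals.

The standard primal-dual pair for 'max c^T x s.t. A x <= b, x >= 0' is:
  Dual:  min b^T y  s.t.  A^T y >= c,  y >= 0.

So the dual LP is:
  minimize  9y1 + 9y2 + 43y3
  subject to:
    y1 + y3 >= 4
    y2 + 4y3 >= 3
    y1, y2, y3 >= 0

Solving the primal: x* = (9, 8.5).
  primal value c^T x* = 61.5.
Solving the dual: y* = (3.25, 0, 0.75).
  dual value b^T y* = 61.5.
Strong duality: c^T x* = b^T y*. Confirmed.

61.5


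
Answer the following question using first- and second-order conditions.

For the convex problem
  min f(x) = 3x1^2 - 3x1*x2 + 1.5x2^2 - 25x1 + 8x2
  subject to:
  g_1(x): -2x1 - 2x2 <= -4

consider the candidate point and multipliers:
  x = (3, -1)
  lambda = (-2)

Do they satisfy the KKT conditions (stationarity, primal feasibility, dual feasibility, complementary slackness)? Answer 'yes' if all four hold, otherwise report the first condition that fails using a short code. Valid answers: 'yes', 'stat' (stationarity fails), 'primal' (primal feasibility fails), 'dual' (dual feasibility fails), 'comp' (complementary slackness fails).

Gradient of f: grad f(x) = Q x + c = (-4, -4)
Constraint values g_i(x) = a_i^T x - b_i:
  g_1((3, -1)) = 0
Stationarity residual: grad f(x) + sum_i lambda_i a_i = (0, 0)
  -> stationarity OK
Primal feasibility (all g_i <= 0): OK
Dual feasibility (all lambda_i >= 0): FAILS
Complementary slackness (lambda_i * g_i(x) = 0 for all i): OK

Verdict: the first failing condition is dual_feasibility -> dual.

dual


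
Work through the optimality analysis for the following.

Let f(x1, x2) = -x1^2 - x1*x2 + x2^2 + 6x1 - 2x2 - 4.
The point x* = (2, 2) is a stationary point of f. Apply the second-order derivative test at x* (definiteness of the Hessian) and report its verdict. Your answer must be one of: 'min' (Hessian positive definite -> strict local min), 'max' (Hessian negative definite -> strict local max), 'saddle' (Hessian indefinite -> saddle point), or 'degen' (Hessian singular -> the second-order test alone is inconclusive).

Compute the Hessian H = grad^2 f:
  H = [[-2, -1], [-1, 2]]
Verify stationarity: grad f(x*) = H x* + g = (0, 0).
Eigenvalues of H: -2.2361, 2.2361.
Eigenvalues have mixed signs, so H is indefinite -> x* is a saddle point.

saddle


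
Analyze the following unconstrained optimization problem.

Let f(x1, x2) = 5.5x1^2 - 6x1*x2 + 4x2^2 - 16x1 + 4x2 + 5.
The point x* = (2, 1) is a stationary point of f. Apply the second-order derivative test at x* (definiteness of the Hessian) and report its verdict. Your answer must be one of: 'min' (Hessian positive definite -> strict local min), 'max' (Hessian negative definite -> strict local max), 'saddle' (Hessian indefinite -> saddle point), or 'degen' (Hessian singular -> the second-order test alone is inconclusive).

Compute the Hessian H = grad^2 f:
  H = [[11, -6], [-6, 8]]
Verify stationarity: grad f(x*) = H x* + g = (0, 0).
Eigenvalues of H: 3.3153, 15.6847.
Both eigenvalues > 0, so H is positive definite -> x* is a strict local min.

min


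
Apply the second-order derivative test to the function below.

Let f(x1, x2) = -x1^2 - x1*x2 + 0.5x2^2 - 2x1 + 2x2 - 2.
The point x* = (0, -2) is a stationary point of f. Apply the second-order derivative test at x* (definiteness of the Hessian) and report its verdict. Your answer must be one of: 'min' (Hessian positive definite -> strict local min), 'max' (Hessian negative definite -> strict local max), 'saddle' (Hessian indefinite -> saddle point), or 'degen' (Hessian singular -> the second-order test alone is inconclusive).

Compute the Hessian H = grad^2 f:
  H = [[-2, -1], [-1, 1]]
Verify stationarity: grad f(x*) = H x* + g = (0, 0).
Eigenvalues of H: -2.3028, 1.3028.
Eigenvalues have mixed signs, so H is indefinite -> x* is a saddle point.

saddle


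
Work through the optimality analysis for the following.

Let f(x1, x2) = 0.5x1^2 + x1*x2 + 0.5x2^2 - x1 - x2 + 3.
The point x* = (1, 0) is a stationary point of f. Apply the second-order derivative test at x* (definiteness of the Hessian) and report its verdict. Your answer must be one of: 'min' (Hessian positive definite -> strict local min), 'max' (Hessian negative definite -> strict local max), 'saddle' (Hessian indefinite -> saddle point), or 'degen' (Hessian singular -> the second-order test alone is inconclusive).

Compute the Hessian H = grad^2 f:
  H = [[1, 1], [1, 1]]
Verify stationarity: grad f(x*) = H x* + g = (0, 0).
Eigenvalues of H: 0, 2.
H has a zero eigenvalue (singular; positive semidefinite but not definite), so H is neither positive definite, negative definite, nor indefinite. The second-order test alone is inconclusive -> degen.
(Indeed, f is constant along the null direction of H through x*, so x* is not a strict local extremum.)

degen


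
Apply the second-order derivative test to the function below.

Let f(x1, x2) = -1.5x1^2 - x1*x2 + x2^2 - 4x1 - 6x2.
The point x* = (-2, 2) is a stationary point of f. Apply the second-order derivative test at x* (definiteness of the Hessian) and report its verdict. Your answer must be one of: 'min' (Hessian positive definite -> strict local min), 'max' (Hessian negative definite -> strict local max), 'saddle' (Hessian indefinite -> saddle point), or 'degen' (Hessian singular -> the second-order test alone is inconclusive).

Compute the Hessian H = grad^2 f:
  H = [[-3, -1], [-1, 2]]
Verify stationarity: grad f(x*) = H x* + g = (0, 0).
Eigenvalues of H: -3.1926, 2.1926.
Eigenvalues have mixed signs, so H is indefinite -> x* is a saddle point.

saddle


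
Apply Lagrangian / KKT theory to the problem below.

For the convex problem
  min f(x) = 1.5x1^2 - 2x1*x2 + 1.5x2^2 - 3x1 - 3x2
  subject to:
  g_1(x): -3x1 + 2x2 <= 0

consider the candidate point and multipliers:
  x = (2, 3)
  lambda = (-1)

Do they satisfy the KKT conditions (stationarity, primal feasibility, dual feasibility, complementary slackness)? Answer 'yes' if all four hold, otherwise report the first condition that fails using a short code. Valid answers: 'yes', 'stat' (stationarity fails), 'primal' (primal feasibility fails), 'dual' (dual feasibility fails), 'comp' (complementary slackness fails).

Gradient of f: grad f(x) = Q x + c = (-3, 2)
Constraint values g_i(x) = a_i^T x - b_i:
  g_1((2, 3)) = 0
Stationarity residual: grad f(x) + sum_i lambda_i a_i = (0, 0)
  -> stationarity OK
Primal feasibility (all g_i <= 0): OK
Dual feasibility (all lambda_i >= 0): FAILS
Complementary slackness (lambda_i * g_i(x) = 0 for all i): OK

Verdict: the first failing condition is dual_feasibility -> dual.

dual


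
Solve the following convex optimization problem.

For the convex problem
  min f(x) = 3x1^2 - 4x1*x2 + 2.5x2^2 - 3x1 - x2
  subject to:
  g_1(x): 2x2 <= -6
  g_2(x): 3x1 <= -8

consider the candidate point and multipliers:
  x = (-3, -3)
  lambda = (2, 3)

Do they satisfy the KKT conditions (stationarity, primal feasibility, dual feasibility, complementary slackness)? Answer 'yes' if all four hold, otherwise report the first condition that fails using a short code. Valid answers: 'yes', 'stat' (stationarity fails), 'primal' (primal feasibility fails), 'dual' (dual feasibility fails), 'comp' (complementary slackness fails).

Gradient of f: grad f(x) = Q x + c = (-9, -4)
Constraint values g_i(x) = a_i^T x - b_i:
  g_1((-3, -3)) = 0
  g_2((-3, -3)) = -1
Stationarity residual: grad f(x) + sum_i lambda_i a_i = (0, 0)
  -> stationarity OK
Primal feasibility (all g_i <= 0): OK
Dual feasibility (all lambda_i >= 0): OK
Complementary slackness (lambda_i * g_i(x) = 0 for all i): FAILS

Verdict: the first failing condition is complementary_slackness -> comp.

comp


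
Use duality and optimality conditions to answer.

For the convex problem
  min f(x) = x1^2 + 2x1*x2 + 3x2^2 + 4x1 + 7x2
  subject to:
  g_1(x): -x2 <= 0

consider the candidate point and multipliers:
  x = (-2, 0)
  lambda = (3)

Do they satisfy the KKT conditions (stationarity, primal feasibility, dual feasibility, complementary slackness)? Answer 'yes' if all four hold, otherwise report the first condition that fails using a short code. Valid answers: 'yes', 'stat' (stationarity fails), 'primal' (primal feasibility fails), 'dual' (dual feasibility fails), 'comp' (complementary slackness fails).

Gradient of f: grad f(x) = Q x + c = (0, 3)
Constraint values g_i(x) = a_i^T x - b_i:
  g_1((-2, 0)) = 0
Stationarity residual: grad f(x) + sum_i lambda_i a_i = (0, 0)
  -> stationarity OK
Primal feasibility (all g_i <= 0): OK
Dual feasibility (all lambda_i >= 0): OK
Complementary slackness (lambda_i * g_i(x) = 0 for all i): OK

Verdict: yes, KKT holds.

yes


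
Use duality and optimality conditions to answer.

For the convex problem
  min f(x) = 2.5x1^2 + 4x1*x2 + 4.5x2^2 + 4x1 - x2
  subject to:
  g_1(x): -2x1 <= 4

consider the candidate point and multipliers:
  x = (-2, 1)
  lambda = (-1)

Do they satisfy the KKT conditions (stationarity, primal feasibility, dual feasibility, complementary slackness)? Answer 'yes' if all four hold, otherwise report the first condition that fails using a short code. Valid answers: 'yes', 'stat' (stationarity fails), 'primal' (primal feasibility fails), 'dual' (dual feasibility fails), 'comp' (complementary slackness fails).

Gradient of f: grad f(x) = Q x + c = (-2, 0)
Constraint values g_i(x) = a_i^T x - b_i:
  g_1((-2, 1)) = 0
Stationarity residual: grad f(x) + sum_i lambda_i a_i = (0, 0)
  -> stationarity OK
Primal feasibility (all g_i <= 0): OK
Dual feasibility (all lambda_i >= 0): FAILS
Complementary slackness (lambda_i * g_i(x) = 0 for all i): OK

Verdict: the first failing condition is dual_feasibility -> dual.

dual


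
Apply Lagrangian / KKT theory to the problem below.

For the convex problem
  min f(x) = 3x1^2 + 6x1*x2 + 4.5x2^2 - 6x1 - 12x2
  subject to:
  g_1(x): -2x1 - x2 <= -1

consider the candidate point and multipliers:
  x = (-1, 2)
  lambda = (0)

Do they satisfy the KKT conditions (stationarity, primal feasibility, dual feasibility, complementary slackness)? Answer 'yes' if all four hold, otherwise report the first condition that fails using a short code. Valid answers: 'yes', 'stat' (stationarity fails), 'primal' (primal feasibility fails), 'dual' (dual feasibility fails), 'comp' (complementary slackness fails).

Gradient of f: grad f(x) = Q x + c = (0, 0)
Constraint values g_i(x) = a_i^T x - b_i:
  g_1((-1, 2)) = 1
Stationarity residual: grad f(x) + sum_i lambda_i a_i = (0, 0)
  -> stationarity OK
Primal feasibility (all g_i <= 0): FAILS
Dual feasibility (all lambda_i >= 0): OK
Complementary slackness (lambda_i * g_i(x) = 0 for all i): OK

Verdict: the first failing condition is primal_feasibility -> primal.

primal


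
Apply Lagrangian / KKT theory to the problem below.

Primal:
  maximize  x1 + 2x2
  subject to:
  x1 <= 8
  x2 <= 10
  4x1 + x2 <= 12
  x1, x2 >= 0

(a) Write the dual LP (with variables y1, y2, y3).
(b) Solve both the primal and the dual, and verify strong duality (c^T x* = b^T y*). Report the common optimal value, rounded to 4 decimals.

The standard primal-dual pair for 'max c^T x s.t. A x <= b, x >= 0' is:
  Dual:  min b^T y  s.t.  A^T y >= c,  y >= 0.

So the dual LP is:
  minimize  8y1 + 10y2 + 12y3
  subject to:
    y1 + 4y3 >= 1
    y2 + y3 >= 2
    y1, y2, y3 >= 0

Solving the primal: x* = (0.5, 10).
  primal value c^T x* = 20.5.
Solving the dual: y* = (0, 1.75, 0.25).
  dual value b^T y* = 20.5.
Strong duality: c^T x* = b^T y*. Confirmed.

20.5


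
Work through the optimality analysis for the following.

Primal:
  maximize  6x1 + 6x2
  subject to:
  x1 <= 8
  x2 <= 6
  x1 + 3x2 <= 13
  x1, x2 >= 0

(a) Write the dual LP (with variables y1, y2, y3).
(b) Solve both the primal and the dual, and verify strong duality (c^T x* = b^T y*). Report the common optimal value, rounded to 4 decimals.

The standard primal-dual pair for 'max c^T x s.t. A x <= b, x >= 0' is:
  Dual:  min b^T y  s.t.  A^T y >= c,  y >= 0.

So the dual LP is:
  minimize  8y1 + 6y2 + 13y3
  subject to:
    y1 + y3 >= 6
    y2 + 3y3 >= 6
    y1, y2, y3 >= 0

Solving the primal: x* = (8, 1.6667).
  primal value c^T x* = 58.
Solving the dual: y* = (4, 0, 2).
  dual value b^T y* = 58.
Strong duality: c^T x* = b^T y*. Confirmed.

58


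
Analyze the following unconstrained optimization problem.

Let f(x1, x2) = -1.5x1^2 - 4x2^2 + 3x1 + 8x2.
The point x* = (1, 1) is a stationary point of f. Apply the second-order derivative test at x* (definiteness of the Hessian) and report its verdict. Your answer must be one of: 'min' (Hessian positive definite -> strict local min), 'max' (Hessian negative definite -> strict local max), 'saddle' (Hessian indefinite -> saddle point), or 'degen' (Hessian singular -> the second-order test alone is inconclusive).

Compute the Hessian H = grad^2 f:
  H = [[-3, 0], [0, -8]]
Verify stationarity: grad f(x*) = H x* + g = (0, 0).
Eigenvalues of H: -8, -3.
Both eigenvalues < 0, so H is negative definite -> x* is a strict local max.

max


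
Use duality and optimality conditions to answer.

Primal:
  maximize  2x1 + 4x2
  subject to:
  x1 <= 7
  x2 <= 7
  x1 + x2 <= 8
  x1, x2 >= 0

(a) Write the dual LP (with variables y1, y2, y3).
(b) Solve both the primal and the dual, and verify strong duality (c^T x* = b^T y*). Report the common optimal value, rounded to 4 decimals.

The standard primal-dual pair for 'max c^T x s.t. A x <= b, x >= 0' is:
  Dual:  min b^T y  s.t.  A^T y >= c,  y >= 0.

So the dual LP is:
  minimize  7y1 + 7y2 + 8y3
  subject to:
    y1 + y3 >= 2
    y2 + y3 >= 4
    y1, y2, y3 >= 0

Solving the primal: x* = (1, 7).
  primal value c^T x* = 30.
Solving the dual: y* = (0, 2, 2).
  dual value b^T y* = 30.
Strong duality: c^T x* = b^T y*. Confirmed.

30


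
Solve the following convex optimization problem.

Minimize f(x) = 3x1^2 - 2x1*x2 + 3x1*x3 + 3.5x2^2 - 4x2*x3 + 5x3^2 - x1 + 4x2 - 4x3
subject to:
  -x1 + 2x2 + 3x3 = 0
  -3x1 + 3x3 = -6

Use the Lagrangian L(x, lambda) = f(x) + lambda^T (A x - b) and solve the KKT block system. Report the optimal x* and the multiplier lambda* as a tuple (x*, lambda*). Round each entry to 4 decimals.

Form the Lagrangian:
  L(x, lambda) = (1/2) x^T Q x + c^T x + lambda^T (A x - b)
Stationarity (grad_x L = 0): Q x + c + A^T lambda = 0.
Primal feasibility: A x = b.

This gives the KKT block system:
  [ Q   A^T ] [ x     ]   [-c ]
  [ A    0  ] [ lambda ] = [ b ]

Solving the linear system:
  x*      = (2, 1, 0)
  lambda* = (-3.5, 4.1667)
  f(x*)   = 13.5

x* = (2, 1, 0), lambda* = (-3.5, 4.1667)


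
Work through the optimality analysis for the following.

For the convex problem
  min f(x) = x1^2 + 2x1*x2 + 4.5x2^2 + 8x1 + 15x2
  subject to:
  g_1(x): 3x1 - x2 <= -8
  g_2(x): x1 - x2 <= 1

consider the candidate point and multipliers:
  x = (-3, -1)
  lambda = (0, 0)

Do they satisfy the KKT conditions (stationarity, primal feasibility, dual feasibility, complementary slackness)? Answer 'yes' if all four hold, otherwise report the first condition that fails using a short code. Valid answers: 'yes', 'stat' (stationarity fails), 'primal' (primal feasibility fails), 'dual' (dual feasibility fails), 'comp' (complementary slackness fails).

Gradient of f: grad f(x) = Q x + c = (0, 0)
Constraint values g_i(x) = a_i^T x - b_i:
  g_1((-3, -1)) = 0
  g_2((-3, -1)) = -3
Stationarity residual: grad f(x) + sum_i lambda_i a_i = (0, 0)
  -> stationarity OK
Primal feasibility (all g_i <= 0): OK
Dual feasibility (all lambda_i >= 0): OK
Complementary slackness (lambda_i * g_i(x) = 0 for all i): OK

Verdict: yes, KKT holds.

yes


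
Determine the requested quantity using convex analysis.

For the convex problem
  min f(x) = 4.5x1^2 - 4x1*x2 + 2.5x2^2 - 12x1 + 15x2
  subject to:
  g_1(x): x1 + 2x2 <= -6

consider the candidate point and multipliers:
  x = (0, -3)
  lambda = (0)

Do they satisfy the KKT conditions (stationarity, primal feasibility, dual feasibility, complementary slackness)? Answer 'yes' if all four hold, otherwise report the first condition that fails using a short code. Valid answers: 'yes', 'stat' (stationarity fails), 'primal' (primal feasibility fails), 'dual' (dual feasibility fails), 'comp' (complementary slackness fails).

Gradient of f: grad f(x) = Q x + c = (0, 0)
Constraint values g_i(x) = a_i^T x - b_i:
  g_1((0, -3)) = 0
Stationarity residual: grad f(x) + sum_i lambda_i a_i = (0, 0)
  -> stationarity OK
Primal feasibility (all g_i <= 0): OK
Dual feasibility (all lambda_i >= 0): OK
Complementary slackness (lambda_i * g_i(x) = 0 for all i): OK

Verdict: yes, KKT holds.

yes


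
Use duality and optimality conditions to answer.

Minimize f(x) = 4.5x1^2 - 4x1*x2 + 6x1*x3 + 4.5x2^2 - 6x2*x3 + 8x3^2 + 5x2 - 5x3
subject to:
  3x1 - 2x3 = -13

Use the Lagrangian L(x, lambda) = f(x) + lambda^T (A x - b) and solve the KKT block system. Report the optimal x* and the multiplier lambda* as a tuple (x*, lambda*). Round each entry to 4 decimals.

Form the Lagrangian:
  L(x, lambda) = (1/2) x^T Q x + c^T x + lambda^T (A x - b)
Stationarity (grad_x L = 0): Q x + c + A^T lambda = 0.
Primal feasibility: A x = b.

This gives the KKT block system:
  [ Q   A^T ] [ x     ]   [-c ]
  [ A    0  ] [ lambda ] = [ b ]

Solving the linear system:
  x*      = (-3.1294, -0.7425, 1.8059)
  lambda* = (4.7864)
  f(x*)   = 24.7409

x* = (-3.1294, -0.7425, 1.8059), lambda* = (4.7864)


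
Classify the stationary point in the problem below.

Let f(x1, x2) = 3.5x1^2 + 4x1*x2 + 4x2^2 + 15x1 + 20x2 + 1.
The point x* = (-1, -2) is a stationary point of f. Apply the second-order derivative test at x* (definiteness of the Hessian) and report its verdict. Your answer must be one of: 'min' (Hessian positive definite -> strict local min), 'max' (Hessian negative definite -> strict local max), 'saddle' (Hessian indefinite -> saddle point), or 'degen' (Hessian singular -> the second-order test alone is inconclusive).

Compute the Hessian H = grad^2 f:
  H = [[7, 4], [4, 8]]
Verify stationarity: grad f(x*) = H x* + g = (0, 0).
Eigenvalues of H: 3.4689, 11.5311.
Both eigenvalues > 0, so H is positive definite -> x* is a strict local min.

min


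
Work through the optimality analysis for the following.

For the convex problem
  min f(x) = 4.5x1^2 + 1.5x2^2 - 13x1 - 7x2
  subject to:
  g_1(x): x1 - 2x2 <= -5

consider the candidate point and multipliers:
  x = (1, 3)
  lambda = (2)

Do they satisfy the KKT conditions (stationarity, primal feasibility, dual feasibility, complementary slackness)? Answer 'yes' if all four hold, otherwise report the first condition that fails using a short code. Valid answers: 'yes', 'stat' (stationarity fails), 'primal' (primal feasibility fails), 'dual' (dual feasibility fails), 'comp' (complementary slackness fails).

Gradient of f: grad f(x) = Q x + c = (-4, 2)
Constraint values g_i(x) = a_i^T x - b_i:
  g_1((1, 3)) = 0
Stationarity residual: grad f(x) + sum_i lambda_i a_i = (-2, -2)
  -> stationarity FAILS
Primal feasibility (all g_i <= 0): OK
Dual feasibility (all lambda_i >= 0): OK
Complementary slackness (lambda_i * g_i(x) = 0 for all i): OK

Verdict: the first failing condition is stationarity -> stat.

stat


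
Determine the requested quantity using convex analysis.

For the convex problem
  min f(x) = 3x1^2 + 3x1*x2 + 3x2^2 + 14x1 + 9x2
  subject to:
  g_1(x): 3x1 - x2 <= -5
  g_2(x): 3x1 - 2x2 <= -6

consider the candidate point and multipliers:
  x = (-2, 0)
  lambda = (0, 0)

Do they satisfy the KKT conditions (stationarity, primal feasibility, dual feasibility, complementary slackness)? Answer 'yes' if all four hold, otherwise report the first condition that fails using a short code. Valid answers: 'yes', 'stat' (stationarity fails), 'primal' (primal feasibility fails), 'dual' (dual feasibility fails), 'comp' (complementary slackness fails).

Gradient of f: grad f(x) = Q x + c = (2, 3)
Constraint values g_i(x) = a_i^T x - b_i:
  g_1((-2, 0)) = -1
  g_2((-2, 0)) = 0
Stationarity residual: grad f(x) + sum_i lambda_i a_i = (2, 3)
  -> stationarity FAILS
Primal feasibility (all g_i <= 0): OK
Dual feasibility (all lambda_i >= 0): OK
Complementary slackness (lambda_i * g_i(x) = 0 for all i): OK

Verdict: the first failing condition is stationarity -> stat.

stat


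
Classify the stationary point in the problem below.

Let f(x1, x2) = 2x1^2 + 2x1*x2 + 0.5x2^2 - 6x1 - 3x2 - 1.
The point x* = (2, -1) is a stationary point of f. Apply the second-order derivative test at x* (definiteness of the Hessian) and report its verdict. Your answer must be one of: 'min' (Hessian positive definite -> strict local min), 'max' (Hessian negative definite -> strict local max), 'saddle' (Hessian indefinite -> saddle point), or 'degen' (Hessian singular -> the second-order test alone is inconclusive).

Compute the Hessian H = grad^2 f:
  H = [[4, 2], [2, 1]]
Verify stationarity: grad f(x*) = H x* + g = (0, 0).
Eigenvalues of H: 0, 5.
H has a zero eigenvalue (singular; positive semidefinite but not definite), so H is neither positive definite, negative definite, nor indefinite. The second-order test alone is inconclusive -> degen.
(Indeed, f is constant along the null direction of H through x*, so x* is not a strict local extremum.)

degen


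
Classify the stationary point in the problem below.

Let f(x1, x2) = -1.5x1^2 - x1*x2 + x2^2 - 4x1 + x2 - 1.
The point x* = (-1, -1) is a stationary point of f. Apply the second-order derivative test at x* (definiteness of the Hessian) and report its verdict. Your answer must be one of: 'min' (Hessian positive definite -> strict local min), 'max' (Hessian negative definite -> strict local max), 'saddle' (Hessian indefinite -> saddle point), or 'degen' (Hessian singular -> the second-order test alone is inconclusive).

Compute the Hessian H = grad^2 f:
  H = [[-3, -1], [-1, 2]]
Verify stationarity: grad f(x*) = H x* + g = (0, 0).
Eigenvalues of H: -3.1926, 2.1926.
Eigenvalues have mixed signs, so H is indefinite -> x* is a saddle point.

saddle


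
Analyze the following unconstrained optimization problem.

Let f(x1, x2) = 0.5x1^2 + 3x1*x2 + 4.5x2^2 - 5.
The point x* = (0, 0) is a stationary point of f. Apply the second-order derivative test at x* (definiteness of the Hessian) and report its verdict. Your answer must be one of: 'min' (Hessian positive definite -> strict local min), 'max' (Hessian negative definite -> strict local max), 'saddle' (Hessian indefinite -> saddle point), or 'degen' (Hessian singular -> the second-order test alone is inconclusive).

Compute the Hessian H = grad^2 f:
  H = [[1, 3], [3, 9]]
Verify stationarity: grad f(x*) = H x* + g = (0, 0).
Eigenvalues of H: 0, 10.
H has a zero eigenvalue (singular; positive semidefinite but not definite), so H is neither positive definite, negative definite, nor indefinite. The second-order test alone is inconclusive -> degen.
(Indeed, f is constant along the null direction of H through x*, so x* is not a strict local extremum.)

degen


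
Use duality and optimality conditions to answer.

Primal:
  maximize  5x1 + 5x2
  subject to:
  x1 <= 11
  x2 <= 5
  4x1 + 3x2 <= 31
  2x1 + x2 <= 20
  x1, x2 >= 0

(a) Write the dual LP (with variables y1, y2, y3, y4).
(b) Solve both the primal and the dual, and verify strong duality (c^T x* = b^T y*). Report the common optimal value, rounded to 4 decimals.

The standard primal-dual pair for 'max c^T x s.t. A x <= b, x >= 0' is:
  Dual:  min b^T y  s.t.  A^T y >= c,  y >= 0.

So the dual LP is:
  minimize  11y1 + 5y2 + 31y3 + 20y4
  subject to:
    y1 + 4y3 + 2y4 >= 5
    y2 + 3y3 + y4 >= 5
    y1, y2, y3, y4 >= 0

Solving the primal: x* = (4, 5).
  primal value c^T x* = 45.
Solving the dual: y* = (0, 1.25, 1.25, 0).
  dual value b^T y* = 45.
Strong duality: c^T x* = b^T y*. Confirmed.

45


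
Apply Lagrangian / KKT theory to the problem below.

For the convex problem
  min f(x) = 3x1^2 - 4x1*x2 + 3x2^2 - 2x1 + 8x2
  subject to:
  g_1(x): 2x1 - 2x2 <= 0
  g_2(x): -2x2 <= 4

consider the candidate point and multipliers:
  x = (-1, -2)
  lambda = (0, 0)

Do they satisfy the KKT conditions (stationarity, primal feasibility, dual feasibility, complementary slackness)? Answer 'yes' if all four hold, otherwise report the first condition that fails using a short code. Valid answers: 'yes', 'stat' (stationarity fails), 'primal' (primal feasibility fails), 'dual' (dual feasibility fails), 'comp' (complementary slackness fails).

Gradient of f: grad f(x) = Q x + c = (0, 0)
Constraint values g_i(x) = a_i^T x - b_i:
  g_1((-1, -2)) = 2
  g_2((-1, -2)) = 0
Stationarity residual: grad f(x) + sum_i lambda_i a_i = (0, 0)
  -> stationarity OK
Primal feasibility (all g_i <= 0): FAILS
Dual feasibility (all lambda_i >= 0): OK
Complementary slackness (lambda_i * g_i(x) = 0 for all i): OK

Verdict: the first failing condition is primal_feasibility -> primal.

primal


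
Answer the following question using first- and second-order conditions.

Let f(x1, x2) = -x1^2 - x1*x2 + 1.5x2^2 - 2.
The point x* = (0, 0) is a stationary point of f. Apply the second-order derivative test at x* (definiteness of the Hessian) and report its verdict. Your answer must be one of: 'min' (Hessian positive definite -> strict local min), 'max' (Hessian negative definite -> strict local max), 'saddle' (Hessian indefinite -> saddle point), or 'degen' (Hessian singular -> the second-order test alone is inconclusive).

Compute the Hessian H = grad^2 f:
  H = [[-2, -1], [-1, 3]]
Verify stationarity: grad f(x*) = H x* + g = (0, 0).
Eigenvalues of H: -2.1926, 3.1926.
Eigenvalues have mixed signs, so H is indefinite -> x* is a saddle point.

saddle


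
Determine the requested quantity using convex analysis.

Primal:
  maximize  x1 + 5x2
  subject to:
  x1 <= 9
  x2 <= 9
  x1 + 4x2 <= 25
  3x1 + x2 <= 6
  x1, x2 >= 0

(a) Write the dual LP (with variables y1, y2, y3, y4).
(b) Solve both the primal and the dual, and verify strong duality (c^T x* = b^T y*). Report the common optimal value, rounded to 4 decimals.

The standard primal-dual pair for 'max c^T x s.t. A x <= b, x >= 0' is:
  Dual:  min b^T y  s.t.  A^T y >= c,  y >= 0.

So the dual LP is:
  minimize  9y1 + 9y2 + 25y3 + 6y4
  subject to:
    y1 + y3 + 3y4 >= 1
    y2 + 4y3 + y4 >= 5
    y1, y2, y3, y4 >= 0

Solving the primal: x* = (0, 6).
  primal value c^T x* = 30.
Solving the dual: y* = (0, 0, 0, 5).
  dual value b^T y* = 30.
Strong duality: c^T x* = b^T y*. Confirmed.

30


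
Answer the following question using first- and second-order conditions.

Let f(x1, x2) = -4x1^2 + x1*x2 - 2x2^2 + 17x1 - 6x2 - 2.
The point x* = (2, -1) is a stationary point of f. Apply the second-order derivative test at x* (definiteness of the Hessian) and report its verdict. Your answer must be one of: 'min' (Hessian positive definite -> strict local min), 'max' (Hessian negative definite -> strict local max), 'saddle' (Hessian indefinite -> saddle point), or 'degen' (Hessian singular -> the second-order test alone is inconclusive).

Compute the Hessian H = grad^2 f:
  H = [[-8, 1], [1, -4]]
Verify stationarity: grad f(x*) = H x* + g = (0, 0).
Eigenvalues of H: -8.2361, -3.7639.
Both eigenvalues < 0, so H is negative definite -> x* is a strict local max.

max


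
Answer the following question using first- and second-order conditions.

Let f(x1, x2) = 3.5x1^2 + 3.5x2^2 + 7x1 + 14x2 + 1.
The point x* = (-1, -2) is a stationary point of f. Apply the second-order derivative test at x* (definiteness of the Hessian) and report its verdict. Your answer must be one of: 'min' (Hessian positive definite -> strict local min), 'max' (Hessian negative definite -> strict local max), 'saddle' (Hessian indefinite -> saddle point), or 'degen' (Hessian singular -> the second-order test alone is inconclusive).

Compute the Hessian H = grad^2 f:
  H = [[7, 0], [0, 7]]
Verify stationarity: grad f(x*) = H x* + g = (0, 0).
Eigenvalues of H: 7, 7.
Both eigenvalues > 0, so H is positive definite -> x* is a strict local min.

min


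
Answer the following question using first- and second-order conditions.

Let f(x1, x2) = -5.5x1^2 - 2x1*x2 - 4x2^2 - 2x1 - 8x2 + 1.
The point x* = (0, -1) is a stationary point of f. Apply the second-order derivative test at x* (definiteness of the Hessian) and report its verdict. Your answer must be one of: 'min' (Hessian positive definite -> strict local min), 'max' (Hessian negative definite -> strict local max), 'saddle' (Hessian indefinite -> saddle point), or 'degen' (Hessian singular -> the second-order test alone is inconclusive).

Compute the Hessian H = grad^2 f:
  H = [[-11, -2], [-2, -8]]
Verify stationarity: grad f(x*) = H x* + g = (0, 0).
Eigenvalues of H: -12, -7.
Both eigenvalues < 0, so H is negative definite -> x* is a strict local max.

max


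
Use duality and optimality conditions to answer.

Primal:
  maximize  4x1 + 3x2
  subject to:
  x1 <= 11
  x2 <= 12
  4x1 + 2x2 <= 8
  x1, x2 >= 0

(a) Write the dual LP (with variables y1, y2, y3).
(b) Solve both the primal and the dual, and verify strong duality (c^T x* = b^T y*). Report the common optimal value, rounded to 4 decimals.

The standard primal-dual pair for 'max c^T x s.t. A x <= b, x >= 0' is:
  Dual:  min b^T y  s.t.  A^T y >= c,  y >= 0.

So the dual LP is:
  minimize  11y1 + 12y2 + 8y3
  subject to:
    y1 + 4y3 >= 4
    y2 + 2y3 >= 3
    y1, y2, y3 >= 0

Solving the primal: x* = (0, 4).
  primal value c^T x* = 12.
Solving the dual: y* = (0, 0, 1.5).
  dual value b^T y* = 12.
Strong duality: c^T x* = b^T y*. Confirmed.

12


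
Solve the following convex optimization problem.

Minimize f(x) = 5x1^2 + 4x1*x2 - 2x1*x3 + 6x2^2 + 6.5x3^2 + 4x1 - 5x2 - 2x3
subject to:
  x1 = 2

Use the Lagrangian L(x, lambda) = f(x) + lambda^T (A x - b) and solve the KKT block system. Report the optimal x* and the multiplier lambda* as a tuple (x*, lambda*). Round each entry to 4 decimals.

Form the Lagrangian:
  L(x, lambda) = (1/2) x^T Q x + c^T x + lambda^T (A x - b)
Stationarity (grad_x L = 0): Q x + c + A^T lambda = 0.
Primal feasibility: A x = b.

This gives the KKT block system:
  [ Q   A^T ] [ x     ]   [-c ]
  [ A    0  ] [ lambda ] = [ b ]

Solving the linear system:
  x*      = (2, -0.25, 0.4615)
  lambda* = (-22.0769)
  f(x*)   = 26.2404

x* = (2, -0.25, 0.4615), lambda* = (-22.0769)


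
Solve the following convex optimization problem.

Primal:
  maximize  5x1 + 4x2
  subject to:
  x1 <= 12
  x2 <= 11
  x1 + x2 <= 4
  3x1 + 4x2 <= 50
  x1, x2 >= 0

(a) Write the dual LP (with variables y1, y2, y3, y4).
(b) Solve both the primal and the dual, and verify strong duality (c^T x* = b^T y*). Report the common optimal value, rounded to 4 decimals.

The standard primal-dual pair for 'max c^T x s.t. A x <= b, x >= 0' is:
  Dual:  min b^T y  s.t.  A^T y >= c,  y >= 0.

So the dual LP is:
  minimize  12y1 + 11y2 + 4y3 + 50y4
  subject to:
    y1 + y3 + 3y4 >= 5
    y2 + y3 + 4y4 >= 4
    y1, y2, y3, y4 >= 0

Solving the primal: x* = (4, 0).
  primal value c^T x* = 20.
Solving the dual: y* = (0, 0, 5, 0).
  dual value b^T y* = 20.
Strong duality: c^T x* = b^T y*. Confirmed.

20


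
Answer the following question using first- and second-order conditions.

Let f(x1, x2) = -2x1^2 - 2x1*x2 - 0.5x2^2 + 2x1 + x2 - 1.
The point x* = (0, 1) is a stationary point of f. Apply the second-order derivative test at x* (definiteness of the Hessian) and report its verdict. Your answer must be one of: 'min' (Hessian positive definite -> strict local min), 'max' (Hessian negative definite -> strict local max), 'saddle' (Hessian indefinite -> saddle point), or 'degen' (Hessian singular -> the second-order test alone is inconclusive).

Compute the Hessian H = grad^2 f:
  H = [[-4, -2], [-2, -1]]
Verify stationarity: grad f(x*) = H x* + g = (0, 0).
Eigenvalues of H: -5, 0.
H has a zero eigenvalue (singular; negative semidefinite but not definite), so H is neither positive definite, negative definite, nor indefinite. The second-order test alone is inconclusive -> degen.
(Indeed, f is constant along the null direction of H through x*, so x* is not a strict local extremum.)

degen


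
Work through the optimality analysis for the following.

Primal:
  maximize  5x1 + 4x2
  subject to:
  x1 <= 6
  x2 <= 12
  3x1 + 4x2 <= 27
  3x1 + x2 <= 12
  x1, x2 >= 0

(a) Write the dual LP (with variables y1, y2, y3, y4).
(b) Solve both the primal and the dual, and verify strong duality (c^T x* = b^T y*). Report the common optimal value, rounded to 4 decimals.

The standard primal-dual pair for 'max c^T x s.t. A x <= b, x >= 0' is:
  Dual:  min b^T y  s.t.  A^T y >= c,  y >= 0.

So the dual LP is:
  minimize  6y1 + 12y2 + 27y3 + 12y4
  subject to:
    y1 + 3y3 + 3y4 >= 5
    y2 + 4y3 + y4 >= 4
    y1, y2, y3, y4 >= 0

Solving the primal: x* = (2.3333, 5).
  primal value c^T x* = 31.6667.
Solving the dual: y* = (0, 0, 0.7778, 0.8889).
  dual value b^T y* = 31.6667.
Strong duality: c^T x* = b^T y*. Confirmed.

31.6667


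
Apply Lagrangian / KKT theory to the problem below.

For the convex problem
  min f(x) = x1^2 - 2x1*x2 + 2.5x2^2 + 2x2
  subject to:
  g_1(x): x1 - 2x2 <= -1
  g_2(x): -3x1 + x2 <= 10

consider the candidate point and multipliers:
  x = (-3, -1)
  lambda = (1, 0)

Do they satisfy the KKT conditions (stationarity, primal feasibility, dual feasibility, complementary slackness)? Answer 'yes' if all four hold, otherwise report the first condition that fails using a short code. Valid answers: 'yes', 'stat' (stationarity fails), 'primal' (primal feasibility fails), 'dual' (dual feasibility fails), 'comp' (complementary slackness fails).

Gradient of f: grad f(x) = Q x + c = (-4, 3)
Constraint values g_i(x) = a_i^T x - b_i:
  g_1((-3, -1)) = 0
  g_2((-3, -1)) = -2
Stationarity residual: grad f(x) + sum_i lambda_i a_i = (-3, 1)
  -> stationarity FAILS
Primal feasibility (all g_i <= 0): OK
Dual feasibility (all lambda_i >= 0): OK
Complementary slackness (lambda_i * g_i(x) = 0 for all i): OK

Verdict: the first failing condition is stationarity -> stat.

stat
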